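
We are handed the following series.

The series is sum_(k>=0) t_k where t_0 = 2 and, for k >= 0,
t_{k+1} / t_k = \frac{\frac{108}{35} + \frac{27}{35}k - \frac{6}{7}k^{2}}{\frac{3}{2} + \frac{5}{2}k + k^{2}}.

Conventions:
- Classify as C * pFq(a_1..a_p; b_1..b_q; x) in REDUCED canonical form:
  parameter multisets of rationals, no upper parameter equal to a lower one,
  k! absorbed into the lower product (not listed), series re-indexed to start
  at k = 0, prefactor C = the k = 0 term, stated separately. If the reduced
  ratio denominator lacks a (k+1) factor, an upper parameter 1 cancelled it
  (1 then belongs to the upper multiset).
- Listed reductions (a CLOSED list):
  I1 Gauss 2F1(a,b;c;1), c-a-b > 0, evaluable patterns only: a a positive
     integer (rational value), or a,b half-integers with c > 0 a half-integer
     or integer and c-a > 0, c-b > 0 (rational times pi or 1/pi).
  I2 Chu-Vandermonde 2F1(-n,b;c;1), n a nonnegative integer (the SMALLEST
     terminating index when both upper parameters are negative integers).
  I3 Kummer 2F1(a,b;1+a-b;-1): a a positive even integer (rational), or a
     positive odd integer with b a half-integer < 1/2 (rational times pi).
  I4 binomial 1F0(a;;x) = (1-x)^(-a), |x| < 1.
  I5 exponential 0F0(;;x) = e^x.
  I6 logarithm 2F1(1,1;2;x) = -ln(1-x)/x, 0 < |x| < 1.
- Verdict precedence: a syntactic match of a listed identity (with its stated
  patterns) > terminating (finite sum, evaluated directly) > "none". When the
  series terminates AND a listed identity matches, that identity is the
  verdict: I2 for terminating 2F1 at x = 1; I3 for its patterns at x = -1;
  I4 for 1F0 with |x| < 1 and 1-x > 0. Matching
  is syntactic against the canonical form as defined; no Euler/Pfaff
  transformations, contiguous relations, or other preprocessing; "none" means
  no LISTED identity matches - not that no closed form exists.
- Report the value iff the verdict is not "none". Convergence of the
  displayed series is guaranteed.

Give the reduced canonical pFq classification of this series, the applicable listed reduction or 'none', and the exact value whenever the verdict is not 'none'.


The series (x = -\frac{6}{7}) is 1F0: upper {-\frac{12}{5}}, lower {-}, prefactor 2. Verdict: the I4 binomial reduction matches (the 1F0 binomial series: exponent 12/5, x = -\frac{6}{7}). Sum: 2 \cdot \left(\frac{13}{7}\right)^{\frac{12}{5}}.

First insight: t_0 being 2, factor the ratio over Q (C = 2): negated roots = parameters.
Term ratio: r(k) = -\frac{6}{7} * (k-\frac{12}{5}) / [(k+1)] - rational in k, leading ratio -\frac{6}{7}; with t_0 = 2, classification follows.


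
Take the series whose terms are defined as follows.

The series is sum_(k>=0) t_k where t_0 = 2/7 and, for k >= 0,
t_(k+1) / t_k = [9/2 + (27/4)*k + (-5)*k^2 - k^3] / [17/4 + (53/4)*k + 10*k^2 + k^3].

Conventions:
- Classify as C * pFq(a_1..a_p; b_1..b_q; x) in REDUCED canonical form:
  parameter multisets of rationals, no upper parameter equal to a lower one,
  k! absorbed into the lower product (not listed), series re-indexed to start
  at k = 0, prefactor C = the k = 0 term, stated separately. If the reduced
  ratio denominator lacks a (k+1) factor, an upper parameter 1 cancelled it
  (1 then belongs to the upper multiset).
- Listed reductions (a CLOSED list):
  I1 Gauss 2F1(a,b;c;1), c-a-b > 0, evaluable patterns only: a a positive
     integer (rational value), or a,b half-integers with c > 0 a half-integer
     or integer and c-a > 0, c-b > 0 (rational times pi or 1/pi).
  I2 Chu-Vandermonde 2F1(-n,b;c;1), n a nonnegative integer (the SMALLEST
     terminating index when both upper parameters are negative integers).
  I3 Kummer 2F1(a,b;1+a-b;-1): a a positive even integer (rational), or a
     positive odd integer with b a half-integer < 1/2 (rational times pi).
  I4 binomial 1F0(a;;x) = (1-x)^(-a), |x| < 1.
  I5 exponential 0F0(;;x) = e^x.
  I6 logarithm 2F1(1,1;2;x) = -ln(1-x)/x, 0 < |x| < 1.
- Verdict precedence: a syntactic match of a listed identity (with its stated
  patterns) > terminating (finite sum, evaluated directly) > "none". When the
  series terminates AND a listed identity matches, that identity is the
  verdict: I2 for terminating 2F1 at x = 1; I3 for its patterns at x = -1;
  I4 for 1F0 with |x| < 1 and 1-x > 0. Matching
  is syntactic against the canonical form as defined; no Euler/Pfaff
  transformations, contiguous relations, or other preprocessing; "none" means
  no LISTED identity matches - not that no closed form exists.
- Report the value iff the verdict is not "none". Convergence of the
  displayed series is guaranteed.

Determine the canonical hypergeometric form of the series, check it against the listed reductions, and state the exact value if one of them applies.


The series (x = -1) is 2F1: upper {-3/2, 6}, lower {17/2}, prefactor 2/7. Verdict (x = -1): the Kummer evaluation I3 applies (x = -1; c = 17/2 equals 1+a-b for upper {-3/2, 6}: listed pattern). Exact value: 143/224.

Key step: t_0 being 2/7, the ratio is unreduced: k + 1/2 divides both sides (C = 2/7, x = -1).
Adjacent-term ratio: r(k) = (-1) * (k-3/2) (k+6) / [(k+17/2) (k+1)] - rational; roots negated = parameters, x = (-1), C = 2/7.


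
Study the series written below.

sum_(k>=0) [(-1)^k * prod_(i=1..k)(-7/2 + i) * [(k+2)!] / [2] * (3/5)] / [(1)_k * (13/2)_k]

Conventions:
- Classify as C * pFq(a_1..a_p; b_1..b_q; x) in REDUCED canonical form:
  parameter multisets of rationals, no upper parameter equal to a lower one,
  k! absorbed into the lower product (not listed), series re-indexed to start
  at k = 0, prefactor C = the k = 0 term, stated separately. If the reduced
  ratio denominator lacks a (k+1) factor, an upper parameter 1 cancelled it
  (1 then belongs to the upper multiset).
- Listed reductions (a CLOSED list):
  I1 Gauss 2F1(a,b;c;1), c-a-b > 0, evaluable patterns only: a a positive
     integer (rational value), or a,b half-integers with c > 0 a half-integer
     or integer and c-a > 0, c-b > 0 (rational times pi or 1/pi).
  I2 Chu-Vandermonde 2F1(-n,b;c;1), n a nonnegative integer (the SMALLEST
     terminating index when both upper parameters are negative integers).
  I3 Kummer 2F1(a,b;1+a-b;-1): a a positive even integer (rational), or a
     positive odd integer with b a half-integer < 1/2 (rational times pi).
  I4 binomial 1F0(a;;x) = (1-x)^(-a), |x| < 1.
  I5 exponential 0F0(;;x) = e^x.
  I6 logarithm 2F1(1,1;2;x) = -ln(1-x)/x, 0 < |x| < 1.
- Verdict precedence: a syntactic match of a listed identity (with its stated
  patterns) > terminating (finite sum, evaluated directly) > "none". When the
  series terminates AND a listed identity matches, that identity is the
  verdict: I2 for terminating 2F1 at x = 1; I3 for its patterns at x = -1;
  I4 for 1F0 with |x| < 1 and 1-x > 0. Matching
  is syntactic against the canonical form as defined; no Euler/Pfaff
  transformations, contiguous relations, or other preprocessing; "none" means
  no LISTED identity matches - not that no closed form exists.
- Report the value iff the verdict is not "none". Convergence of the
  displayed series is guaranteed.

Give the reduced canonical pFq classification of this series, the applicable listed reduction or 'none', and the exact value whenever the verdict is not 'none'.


x = -1 here; the reduced form reads 2F1, upper {-5/2, 3}, lower {13/2}, C = 3/5. Verdict (x = -1): Kummer's theorem (I3) applies (x = -1; c = 13/2 equals 1+a-b for upper {-5/2, 3}: listed pattern). Sum: (2079/4096) * pi.

Key step: t_0 being 3/5, the factorial ratio (prefactor 3/5) (k+a-1)!/(a-1)! is a rising factorial (a)_k.
Step ratio: r(k) = (-1) * (k-5/2) (k+3) / [(k+13/2) (k+1)] ; factor over Q: parameters, x = (-1), and C = 3/5.


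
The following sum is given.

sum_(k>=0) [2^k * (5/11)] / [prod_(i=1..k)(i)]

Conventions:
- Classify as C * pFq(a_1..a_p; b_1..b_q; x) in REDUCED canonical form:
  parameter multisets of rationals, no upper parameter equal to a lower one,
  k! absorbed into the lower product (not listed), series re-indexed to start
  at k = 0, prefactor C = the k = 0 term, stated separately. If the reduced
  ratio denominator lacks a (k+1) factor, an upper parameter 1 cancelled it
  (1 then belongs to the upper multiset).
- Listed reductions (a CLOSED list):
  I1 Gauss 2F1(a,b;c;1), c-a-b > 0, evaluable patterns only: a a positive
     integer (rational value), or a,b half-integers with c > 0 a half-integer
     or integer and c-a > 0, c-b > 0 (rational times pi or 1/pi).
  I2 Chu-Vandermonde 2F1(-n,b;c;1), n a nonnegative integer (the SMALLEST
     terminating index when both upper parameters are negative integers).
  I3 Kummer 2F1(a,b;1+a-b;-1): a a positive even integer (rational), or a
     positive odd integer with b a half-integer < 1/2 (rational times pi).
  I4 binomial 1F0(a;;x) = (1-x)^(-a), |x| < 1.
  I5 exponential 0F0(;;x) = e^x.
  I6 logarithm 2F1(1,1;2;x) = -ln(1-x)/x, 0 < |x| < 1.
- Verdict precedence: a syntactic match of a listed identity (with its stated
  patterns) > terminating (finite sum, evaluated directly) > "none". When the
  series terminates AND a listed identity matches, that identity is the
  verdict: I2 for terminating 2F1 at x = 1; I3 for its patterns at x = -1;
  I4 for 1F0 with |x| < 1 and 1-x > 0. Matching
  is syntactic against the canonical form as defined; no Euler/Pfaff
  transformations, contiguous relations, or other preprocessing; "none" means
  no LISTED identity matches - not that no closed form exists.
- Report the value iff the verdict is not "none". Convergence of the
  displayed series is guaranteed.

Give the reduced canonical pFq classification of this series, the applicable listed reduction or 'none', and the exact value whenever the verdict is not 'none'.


x = 2 here; the reduced form reads 0F0, upper {-}, lower {-}, C = 5/11. Verdict (x = 2): the exponential series (I5) applies (the 0F0 exponential series at x = 2). Its exact value is (5/11) * e^(2).

First insight: t_0 being 5/11, the product of the first k integers (prefactor 5/11) is k!.
Ratio: r(k) = 2 * 1 / [(k+1)] - rational; roots negated = parameters, x = 2, C = 5/11.


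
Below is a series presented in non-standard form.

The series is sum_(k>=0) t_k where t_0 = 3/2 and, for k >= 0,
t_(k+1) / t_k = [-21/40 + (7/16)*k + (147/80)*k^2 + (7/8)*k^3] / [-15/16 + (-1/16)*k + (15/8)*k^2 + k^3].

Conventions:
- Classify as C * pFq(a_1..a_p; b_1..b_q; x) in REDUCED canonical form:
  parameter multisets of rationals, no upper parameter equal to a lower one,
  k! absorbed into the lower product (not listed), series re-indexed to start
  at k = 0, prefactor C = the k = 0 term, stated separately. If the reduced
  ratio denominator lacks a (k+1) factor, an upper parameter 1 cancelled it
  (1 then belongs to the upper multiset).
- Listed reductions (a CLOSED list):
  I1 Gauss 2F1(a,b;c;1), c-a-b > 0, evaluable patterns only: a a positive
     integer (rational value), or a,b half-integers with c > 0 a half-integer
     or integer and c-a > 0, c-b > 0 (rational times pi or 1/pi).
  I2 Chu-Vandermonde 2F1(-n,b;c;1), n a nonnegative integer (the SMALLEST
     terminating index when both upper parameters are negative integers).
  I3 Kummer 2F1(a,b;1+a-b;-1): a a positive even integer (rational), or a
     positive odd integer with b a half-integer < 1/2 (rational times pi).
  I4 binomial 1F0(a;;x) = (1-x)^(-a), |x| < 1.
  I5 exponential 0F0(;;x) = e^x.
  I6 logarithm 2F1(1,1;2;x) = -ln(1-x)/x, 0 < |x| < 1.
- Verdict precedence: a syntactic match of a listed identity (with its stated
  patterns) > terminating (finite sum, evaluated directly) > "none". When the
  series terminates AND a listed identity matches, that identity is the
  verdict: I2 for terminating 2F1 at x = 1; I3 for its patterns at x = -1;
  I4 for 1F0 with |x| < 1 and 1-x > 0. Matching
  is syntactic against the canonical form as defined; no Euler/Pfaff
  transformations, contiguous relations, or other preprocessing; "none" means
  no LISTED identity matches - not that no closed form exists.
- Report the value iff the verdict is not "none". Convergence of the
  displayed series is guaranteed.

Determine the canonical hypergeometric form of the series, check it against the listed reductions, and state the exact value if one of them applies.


At argument 7/8: a 2F1 with upper {-2/5, 1}, lower {-5/8}, scaled by C = 3/2. Verdict: no listed reduction: x = 7/8 and upper {-2/5, 1} fail every I1-I6 pattern.

Structural cue: t_0 = 3/2 here, and cancel k + 3/2 from the displayed ratio first; then prefactor 3/2.
Term ratio: r(k) = (7/8) * (k-2/5) (k+1) / [(k-5/8) (k+1)] - rational in k, leading ratio (7/8); with t_0 = 3/2, classification follows.


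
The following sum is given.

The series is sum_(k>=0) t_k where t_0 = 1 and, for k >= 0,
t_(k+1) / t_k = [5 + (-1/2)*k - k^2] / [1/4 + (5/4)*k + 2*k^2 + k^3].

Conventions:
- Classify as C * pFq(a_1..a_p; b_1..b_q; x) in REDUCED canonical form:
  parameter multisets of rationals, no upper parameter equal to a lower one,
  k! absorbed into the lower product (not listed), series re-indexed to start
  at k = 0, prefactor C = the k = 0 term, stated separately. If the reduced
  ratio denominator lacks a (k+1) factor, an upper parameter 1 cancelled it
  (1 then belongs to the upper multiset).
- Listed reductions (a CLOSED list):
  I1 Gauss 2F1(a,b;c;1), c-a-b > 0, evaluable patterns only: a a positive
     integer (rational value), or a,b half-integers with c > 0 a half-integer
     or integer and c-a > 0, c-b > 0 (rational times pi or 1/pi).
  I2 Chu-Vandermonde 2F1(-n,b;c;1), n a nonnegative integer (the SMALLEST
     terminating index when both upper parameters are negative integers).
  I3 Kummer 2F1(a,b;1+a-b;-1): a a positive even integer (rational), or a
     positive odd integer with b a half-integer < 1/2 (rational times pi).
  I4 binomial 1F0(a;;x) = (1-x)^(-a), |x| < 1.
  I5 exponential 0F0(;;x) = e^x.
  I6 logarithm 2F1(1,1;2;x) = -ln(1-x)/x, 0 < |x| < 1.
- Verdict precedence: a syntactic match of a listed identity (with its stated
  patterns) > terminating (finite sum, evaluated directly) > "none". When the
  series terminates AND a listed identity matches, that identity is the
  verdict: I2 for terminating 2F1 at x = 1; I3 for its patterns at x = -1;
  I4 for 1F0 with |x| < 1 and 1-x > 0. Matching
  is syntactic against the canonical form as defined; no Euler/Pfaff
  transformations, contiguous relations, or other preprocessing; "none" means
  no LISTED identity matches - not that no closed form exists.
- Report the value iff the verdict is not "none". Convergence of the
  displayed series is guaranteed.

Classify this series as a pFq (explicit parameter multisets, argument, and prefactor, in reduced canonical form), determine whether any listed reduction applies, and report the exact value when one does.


Prefactor 1, argument -1: 2F2 with upper {-2, 5/2} over lower {1/2, 1/2}. Verdict: terminating at k = 2: the factor (-2)_k kills every later term; summing the 3 survivors is exact. Sum: 329/9.

The tell: from the first term 1: roots of the ratio polynomials (C = 1, x = -1) are the negated parameters.
Adjacent-term ratio: r(k) = (-1) * (k-2) (k+5/2) / [(k+1/2) (k+1/2) (k+1)] ; factor over Q: parameters, x = (-1), and C = 1.


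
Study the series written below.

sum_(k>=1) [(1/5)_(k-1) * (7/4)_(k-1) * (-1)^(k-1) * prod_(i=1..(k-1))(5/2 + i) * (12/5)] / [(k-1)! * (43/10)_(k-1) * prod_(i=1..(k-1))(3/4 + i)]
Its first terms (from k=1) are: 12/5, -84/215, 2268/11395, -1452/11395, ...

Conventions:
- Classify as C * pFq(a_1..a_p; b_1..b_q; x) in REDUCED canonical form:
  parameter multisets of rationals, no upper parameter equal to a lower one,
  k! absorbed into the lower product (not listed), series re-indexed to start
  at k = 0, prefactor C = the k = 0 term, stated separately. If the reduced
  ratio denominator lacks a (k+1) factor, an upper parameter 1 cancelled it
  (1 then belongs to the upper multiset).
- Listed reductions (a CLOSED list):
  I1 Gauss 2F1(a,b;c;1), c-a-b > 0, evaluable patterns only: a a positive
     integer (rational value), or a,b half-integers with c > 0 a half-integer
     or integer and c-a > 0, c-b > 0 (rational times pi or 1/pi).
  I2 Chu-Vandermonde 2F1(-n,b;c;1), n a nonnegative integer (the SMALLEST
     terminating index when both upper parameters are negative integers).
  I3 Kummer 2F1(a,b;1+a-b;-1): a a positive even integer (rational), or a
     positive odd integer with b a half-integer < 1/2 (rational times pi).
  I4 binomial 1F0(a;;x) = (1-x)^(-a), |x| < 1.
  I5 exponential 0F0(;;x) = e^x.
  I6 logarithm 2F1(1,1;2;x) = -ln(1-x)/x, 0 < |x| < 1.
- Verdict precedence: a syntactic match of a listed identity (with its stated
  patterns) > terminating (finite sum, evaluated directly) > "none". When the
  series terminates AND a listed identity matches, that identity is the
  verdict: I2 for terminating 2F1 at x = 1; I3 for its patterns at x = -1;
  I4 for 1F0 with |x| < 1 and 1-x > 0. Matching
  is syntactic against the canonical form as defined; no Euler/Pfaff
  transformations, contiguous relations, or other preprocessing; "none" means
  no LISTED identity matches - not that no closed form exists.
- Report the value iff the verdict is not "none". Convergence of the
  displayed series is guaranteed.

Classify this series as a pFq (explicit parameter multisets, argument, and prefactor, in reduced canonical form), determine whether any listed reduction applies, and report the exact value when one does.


Prefactor 12/5, argument -1: 2F1 with upper {1/5, 7/2} over lower {43/10}. Verdict: none. Every listed pattern misses the 2F1 form at -1, upper {1/5, 7/2}.

First insight: t_0 = 12/5 here, and the lower running product (C = 12/5, x = -1) is a rising factorial.
Term ratio: r(k) = (-1) * (k+1/5) (k+7/2) / [(k+43/10) (k+1)] - rational in k, leading ratio (-1); with t_0 = 12/5, classification follows.


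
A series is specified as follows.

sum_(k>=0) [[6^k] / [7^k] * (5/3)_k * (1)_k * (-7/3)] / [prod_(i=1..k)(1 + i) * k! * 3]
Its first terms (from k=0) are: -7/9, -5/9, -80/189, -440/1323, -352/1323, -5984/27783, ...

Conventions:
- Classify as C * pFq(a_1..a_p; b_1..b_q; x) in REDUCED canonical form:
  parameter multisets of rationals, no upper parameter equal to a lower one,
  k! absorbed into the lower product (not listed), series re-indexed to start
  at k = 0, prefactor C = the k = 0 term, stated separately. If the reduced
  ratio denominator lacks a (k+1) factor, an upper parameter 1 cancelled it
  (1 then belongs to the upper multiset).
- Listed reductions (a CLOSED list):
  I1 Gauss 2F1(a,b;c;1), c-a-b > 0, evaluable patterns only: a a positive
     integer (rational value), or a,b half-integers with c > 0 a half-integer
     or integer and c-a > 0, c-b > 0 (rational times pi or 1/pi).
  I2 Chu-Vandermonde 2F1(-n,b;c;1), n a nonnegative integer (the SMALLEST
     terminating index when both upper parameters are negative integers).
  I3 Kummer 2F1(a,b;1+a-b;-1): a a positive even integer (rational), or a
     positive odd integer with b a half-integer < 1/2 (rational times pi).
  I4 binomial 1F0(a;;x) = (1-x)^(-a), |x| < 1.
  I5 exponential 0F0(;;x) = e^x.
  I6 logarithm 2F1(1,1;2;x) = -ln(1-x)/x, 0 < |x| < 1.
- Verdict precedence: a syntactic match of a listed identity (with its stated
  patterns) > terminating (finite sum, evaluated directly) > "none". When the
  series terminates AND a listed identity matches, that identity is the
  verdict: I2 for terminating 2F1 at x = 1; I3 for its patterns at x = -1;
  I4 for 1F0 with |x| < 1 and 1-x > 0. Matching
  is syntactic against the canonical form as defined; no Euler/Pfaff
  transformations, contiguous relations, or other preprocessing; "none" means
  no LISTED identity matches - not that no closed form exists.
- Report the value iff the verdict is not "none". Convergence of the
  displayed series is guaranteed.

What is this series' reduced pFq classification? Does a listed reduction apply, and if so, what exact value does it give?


Canonical form: C = -7/9 times 2F1 with upper {1, 5/3}, lower {2}, x = 6/7. Verdict: none here - no I1-I6 shape fits x = 6/7 with lower {2}.

Structural cue: t_0 = -7/9 here, and the lower running product (C = -7/9) is a rising factorial.
Step ratio: r(k) = (6/7) * (k+1) (k+5/3) / [(k+2) (k+1)] - rational in k, leading ratio (6/7); with t_0 = -7/9, classification follows.


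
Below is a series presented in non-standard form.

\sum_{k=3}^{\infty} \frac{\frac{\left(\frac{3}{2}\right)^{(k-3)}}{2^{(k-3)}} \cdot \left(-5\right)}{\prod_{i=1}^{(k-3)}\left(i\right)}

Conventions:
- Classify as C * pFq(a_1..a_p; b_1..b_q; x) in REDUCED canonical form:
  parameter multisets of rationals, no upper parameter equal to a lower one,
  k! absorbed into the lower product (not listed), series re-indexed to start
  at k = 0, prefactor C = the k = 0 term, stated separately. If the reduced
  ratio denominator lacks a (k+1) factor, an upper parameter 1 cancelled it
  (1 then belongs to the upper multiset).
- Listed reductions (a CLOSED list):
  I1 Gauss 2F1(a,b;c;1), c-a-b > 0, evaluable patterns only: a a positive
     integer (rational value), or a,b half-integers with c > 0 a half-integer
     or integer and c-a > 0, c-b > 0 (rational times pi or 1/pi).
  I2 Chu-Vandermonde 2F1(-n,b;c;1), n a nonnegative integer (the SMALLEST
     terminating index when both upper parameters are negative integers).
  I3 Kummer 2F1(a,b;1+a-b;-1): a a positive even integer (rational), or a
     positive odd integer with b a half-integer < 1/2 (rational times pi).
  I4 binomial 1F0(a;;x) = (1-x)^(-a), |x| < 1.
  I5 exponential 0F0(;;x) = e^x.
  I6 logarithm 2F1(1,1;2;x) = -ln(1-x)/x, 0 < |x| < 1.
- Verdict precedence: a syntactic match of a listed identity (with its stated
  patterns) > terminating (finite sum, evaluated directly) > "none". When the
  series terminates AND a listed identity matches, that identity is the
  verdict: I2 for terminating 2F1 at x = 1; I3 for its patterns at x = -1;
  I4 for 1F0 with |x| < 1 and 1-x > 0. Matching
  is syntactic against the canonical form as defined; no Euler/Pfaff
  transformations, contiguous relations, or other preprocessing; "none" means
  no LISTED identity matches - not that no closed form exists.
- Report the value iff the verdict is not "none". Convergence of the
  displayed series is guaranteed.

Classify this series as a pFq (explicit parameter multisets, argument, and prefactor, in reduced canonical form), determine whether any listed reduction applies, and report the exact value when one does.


Structural cue: with t_0 = -5, the two k-th powers (C = -5) combine into one argument.
Ratio: r(k) = \frac{3}{4} * 1 / [(k+1)] ; factor over Q: parameters, x = \frac{3}{4}, and C = -5.

With C = -5: the canonical form is 0F0(-; -; \frac{3}{4}). Verdict at x = \frac{3}{4}: the exponential series (I5) matches (the 0F0 exponential series at x = \frac{3}{4}). Its exact value is \left(-5\right) \cdot e^{\frac{3}{4}}.


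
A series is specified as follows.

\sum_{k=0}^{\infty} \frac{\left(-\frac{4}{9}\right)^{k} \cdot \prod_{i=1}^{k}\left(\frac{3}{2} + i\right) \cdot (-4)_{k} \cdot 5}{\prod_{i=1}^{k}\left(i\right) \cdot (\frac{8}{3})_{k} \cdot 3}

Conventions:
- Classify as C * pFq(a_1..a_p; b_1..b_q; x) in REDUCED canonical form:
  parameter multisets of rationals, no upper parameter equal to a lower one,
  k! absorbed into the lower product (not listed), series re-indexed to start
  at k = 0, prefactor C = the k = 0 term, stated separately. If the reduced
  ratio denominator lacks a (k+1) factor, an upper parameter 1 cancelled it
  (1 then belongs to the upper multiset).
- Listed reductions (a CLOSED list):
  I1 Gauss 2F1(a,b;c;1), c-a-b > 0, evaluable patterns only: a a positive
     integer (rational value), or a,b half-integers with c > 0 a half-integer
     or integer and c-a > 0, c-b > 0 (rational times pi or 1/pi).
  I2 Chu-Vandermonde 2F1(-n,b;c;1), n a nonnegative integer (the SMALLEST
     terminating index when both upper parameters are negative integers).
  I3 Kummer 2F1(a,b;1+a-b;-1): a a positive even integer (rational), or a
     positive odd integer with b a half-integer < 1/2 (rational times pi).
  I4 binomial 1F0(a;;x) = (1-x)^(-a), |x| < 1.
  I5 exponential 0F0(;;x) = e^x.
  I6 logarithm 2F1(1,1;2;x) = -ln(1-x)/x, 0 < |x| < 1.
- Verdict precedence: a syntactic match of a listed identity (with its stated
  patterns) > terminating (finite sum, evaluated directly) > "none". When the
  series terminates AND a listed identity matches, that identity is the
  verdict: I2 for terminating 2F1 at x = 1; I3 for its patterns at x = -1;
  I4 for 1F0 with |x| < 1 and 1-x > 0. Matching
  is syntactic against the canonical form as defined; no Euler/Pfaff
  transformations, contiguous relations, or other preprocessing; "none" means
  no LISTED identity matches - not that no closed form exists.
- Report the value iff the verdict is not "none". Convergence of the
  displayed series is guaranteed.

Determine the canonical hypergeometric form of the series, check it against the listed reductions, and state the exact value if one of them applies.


With C = \frac{5}{3}: the canonical form is 2F1(-4, \frac{5}{2}; \frac{8}{3}; -\frac{4}{9}). Verdict: terminating. With -4 upstairs the series is a 5-term polynomial sum; evaluated term by term. Hence: \frac{34190}{5049}.

Key observation: x = -\frac{4}{9} and the running product (C = 5/3, x = -4/9) telescopes to a rising factorial.
Ratio: r(k) = -\frac{4}{9} * (k-4) (k+\frac{5}{2}) / [(k+\frac{8}{3}) (k+1)] - rational in k. x = -\frac{4}{9}; t_0 = \frac{5}{3}; negate the roots.


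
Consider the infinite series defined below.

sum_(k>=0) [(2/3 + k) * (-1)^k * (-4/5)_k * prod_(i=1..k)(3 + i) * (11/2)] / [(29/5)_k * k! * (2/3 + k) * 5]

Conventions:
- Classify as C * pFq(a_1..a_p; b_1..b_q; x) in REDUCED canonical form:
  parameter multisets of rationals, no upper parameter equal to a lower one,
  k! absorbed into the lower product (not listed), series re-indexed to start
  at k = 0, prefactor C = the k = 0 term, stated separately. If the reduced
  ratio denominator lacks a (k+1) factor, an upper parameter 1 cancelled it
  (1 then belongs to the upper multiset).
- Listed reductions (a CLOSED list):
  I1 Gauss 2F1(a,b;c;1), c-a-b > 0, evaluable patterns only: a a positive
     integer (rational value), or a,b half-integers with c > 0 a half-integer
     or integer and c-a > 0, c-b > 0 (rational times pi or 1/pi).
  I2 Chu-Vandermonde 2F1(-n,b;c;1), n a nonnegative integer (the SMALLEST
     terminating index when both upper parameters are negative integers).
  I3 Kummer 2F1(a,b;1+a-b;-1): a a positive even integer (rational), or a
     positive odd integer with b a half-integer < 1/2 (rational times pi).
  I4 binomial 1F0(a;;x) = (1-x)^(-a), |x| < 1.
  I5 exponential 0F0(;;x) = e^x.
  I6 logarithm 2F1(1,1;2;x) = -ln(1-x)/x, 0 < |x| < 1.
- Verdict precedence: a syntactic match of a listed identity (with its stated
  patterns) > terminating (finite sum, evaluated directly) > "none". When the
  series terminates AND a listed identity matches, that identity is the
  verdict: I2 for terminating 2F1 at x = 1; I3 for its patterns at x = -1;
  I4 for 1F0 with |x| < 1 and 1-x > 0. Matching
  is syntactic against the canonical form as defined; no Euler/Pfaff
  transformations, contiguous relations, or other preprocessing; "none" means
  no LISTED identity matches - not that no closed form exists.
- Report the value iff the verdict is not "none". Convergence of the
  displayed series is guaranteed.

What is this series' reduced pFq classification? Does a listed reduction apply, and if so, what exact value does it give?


x = -1 here; the reduced form reads 2F1, upper {-4/5, 4}, lower {29/5}, C = 11/10. Verdict at x = -1: Kummer (I3) matches (x = -1; c = 29/5 equals 1+a-b for upper {-4/5, 4}: listed pattern). Hence: 209/125.

Structural cue: with t_0 = 11/10, the running product (C = 11/10, x = -1) telescopes to a rising factorial.
Consecutive-term ratio: r(k) = (-1) * (k-4/5) (k+4) / [(k+29/5) (k+1)] - rational in k. x = (-1); t_0 = 11/10; negate the roots.


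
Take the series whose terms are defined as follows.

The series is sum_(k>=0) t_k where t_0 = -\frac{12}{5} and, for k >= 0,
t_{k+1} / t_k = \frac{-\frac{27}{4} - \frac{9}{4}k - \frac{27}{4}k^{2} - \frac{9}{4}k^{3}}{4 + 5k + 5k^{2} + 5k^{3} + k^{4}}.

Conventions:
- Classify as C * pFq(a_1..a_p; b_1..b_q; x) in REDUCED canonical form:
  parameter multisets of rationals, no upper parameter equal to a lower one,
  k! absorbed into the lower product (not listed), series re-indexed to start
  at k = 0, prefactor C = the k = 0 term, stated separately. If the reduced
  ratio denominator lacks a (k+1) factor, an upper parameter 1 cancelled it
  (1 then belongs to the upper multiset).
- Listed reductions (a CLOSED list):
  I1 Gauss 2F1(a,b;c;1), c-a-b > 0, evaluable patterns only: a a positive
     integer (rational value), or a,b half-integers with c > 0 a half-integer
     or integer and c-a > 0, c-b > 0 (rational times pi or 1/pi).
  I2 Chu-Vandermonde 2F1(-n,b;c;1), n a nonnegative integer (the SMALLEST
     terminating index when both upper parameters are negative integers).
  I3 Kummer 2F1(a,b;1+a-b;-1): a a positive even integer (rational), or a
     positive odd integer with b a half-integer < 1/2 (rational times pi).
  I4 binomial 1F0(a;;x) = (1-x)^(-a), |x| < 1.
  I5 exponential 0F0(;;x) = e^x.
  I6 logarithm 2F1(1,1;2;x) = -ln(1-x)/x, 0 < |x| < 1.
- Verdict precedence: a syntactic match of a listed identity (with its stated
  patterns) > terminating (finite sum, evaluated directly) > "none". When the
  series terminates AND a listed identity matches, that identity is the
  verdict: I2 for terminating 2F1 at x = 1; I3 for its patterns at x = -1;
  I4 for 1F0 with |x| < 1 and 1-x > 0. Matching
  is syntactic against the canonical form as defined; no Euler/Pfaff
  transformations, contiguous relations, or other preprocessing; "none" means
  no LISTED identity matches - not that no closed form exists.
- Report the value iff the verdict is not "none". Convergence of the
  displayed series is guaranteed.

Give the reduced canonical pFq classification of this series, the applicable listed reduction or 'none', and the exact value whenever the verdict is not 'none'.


The series (x = -\frac{9}{4}) is 1F1: upper {3}, lower {4}, prefactor -\frac{12}{5}. Verdict: none. A 1F1 with upper {3} fits none of I1-I6 at x = -\frac{9}{4}; the sum runs forever.

Key step: with t_0 = -\frac{12}{5}, cancel k^2 + 1 from the displayed ratio first; then C = -12/5.
Ratio: r(k) = -\frac{9}{4} * (k+3) / [(k+4) (k+1)] - rational; roots negated = parameters, x = -\frac{9}{4}, C = -\frac{12}{5}.


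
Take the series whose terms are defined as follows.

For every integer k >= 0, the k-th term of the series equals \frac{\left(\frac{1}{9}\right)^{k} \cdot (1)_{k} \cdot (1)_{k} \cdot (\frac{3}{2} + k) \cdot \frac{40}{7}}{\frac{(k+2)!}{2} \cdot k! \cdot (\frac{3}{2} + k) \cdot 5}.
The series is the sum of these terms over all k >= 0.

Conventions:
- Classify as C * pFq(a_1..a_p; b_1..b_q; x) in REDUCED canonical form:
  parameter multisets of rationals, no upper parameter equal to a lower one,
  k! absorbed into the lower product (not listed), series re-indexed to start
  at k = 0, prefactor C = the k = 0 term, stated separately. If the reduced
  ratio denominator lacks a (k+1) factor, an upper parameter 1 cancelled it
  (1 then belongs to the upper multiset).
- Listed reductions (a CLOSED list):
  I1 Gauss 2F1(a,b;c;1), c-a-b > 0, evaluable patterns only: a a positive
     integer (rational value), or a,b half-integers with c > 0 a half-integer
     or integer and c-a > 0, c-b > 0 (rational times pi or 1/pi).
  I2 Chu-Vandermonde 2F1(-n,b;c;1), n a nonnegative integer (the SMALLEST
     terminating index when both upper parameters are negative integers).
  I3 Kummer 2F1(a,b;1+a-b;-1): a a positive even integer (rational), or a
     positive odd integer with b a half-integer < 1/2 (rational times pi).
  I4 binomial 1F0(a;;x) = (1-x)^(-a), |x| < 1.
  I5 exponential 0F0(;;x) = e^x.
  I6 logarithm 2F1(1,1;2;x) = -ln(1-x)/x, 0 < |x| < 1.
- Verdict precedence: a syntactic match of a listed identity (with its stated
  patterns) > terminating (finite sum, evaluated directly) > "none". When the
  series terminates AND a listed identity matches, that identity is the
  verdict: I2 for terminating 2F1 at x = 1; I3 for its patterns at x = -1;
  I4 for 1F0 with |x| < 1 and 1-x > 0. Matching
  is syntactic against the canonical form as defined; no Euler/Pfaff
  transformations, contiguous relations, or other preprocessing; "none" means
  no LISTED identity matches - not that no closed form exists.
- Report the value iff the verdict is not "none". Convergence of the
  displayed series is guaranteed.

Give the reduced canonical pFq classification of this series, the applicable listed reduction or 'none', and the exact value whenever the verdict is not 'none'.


At argument \frac{1}{9}: a 2F1 with upper {1, 1}, lower {3}, scaled by C = \frac{8}{7}. Verdict: none - this 2F1 at x = \frac{1}{9} matches no listed pattern, and upper {1, 1} holds no stopper.

Key observation: t_0 = \frac{8}{7} here, and k + 3/2 divides numerator and denominator alike; prefactor 8/7 after cancelling.
Ratio: r(k) = \frac{1}{9} * (k+1) (k+1) / [(k+3) (k+1)] ; factor over Q: parameters, x = \frac{1}{9}, and C = \frac{8}{7}.


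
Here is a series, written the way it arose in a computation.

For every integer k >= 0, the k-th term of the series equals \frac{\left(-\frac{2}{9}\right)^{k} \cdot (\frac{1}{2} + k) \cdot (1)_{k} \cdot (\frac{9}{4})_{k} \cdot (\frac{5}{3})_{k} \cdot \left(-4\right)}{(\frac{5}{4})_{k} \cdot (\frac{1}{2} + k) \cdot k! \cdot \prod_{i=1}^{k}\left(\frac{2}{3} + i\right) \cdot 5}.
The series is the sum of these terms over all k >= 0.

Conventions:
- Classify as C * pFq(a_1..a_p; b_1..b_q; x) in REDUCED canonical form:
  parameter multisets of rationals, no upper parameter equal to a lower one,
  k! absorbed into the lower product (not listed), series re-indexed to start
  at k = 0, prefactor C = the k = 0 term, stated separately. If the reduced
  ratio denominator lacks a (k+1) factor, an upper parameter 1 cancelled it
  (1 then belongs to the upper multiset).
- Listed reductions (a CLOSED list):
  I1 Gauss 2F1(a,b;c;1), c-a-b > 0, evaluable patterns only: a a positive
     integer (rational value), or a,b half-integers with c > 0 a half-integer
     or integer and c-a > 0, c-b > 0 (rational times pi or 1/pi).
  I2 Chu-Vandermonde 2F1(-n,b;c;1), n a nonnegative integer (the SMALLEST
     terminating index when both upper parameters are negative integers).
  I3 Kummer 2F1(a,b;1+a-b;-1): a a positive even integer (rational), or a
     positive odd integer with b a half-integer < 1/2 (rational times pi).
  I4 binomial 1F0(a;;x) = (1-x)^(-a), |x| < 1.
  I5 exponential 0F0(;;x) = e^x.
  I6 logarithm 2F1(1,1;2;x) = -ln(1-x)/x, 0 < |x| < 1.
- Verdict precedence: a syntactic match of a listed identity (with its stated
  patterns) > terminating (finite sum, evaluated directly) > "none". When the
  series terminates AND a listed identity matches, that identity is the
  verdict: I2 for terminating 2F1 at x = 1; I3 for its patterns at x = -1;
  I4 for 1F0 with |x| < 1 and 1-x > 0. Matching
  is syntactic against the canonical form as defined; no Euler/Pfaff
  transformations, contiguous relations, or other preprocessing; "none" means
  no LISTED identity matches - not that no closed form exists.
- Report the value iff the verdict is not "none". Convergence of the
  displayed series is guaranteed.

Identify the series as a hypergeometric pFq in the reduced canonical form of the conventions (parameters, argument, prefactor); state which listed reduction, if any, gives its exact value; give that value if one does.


At argument -\frac{2}{9}: a 2F1 with upper {1, \frac{9}{4}}, lower {\frac{5}{4}}, scaled by C = -\frac{4}{5}. Verdict: none here - no I1-I6 shape fits x = -\frac{2}{9} with lower {\frac{5}{4}}.

Structural cue: t_0 = -\frac{4}{5} here, and the parameter 5/3 appears in both the upper and lower lists and cancels (alongside the other common factor).
Step ratio: r(k) = -\frac{2}{9} * (k+1) (k+\frac{9}{4}) / [(k+\frac{5}{4}) (k+1)] ; factor over Q: parameters, x = -\frac{2}{9}, and C = -\frac{4}{5}.


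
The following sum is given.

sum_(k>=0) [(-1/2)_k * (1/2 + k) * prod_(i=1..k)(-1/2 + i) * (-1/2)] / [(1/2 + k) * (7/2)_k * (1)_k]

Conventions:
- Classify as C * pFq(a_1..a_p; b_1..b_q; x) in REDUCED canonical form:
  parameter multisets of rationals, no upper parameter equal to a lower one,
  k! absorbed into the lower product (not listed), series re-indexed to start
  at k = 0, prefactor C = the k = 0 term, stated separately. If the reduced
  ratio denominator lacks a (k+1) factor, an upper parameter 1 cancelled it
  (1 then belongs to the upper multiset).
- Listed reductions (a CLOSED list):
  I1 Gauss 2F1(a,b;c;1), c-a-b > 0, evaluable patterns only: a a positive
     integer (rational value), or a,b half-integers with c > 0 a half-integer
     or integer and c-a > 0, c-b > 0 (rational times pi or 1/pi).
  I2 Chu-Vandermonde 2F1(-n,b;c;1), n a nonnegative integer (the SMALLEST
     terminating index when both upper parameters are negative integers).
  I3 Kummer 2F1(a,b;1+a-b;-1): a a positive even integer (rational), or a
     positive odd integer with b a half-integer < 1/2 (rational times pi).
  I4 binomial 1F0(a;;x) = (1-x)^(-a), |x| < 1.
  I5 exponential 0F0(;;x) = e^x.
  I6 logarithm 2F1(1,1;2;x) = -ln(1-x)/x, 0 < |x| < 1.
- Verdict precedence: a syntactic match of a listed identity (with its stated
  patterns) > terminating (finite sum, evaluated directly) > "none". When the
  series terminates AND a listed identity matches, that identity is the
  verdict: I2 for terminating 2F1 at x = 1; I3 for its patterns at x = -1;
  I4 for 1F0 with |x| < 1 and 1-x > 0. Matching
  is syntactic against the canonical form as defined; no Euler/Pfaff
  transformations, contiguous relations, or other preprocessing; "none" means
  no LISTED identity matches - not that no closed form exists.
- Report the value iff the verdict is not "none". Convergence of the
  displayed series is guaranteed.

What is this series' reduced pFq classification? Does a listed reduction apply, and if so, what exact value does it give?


Reduced: x = 1, 2F1, upper = {-1/2, 1/2}, lower = {7/2}, C = -1/2. Verdict at x = 1: Gauss (I1, half-integer pattern) matches (x = 1; upper {-1/2, 1/2} half-integers, c = 7/2 in the evaluable pattern). Exact value: (-75/512) * pi.

Key step: from the first term -1/2: (1)_k (prefactor -1/2) is k! itself.
Step ratio: r(k) = 1 * (k-1/2) (k+1/2) / [(k+7/2) (k+1)] - poly over poly, x = 1 from leading terms; C = -1/2 at k = 0.


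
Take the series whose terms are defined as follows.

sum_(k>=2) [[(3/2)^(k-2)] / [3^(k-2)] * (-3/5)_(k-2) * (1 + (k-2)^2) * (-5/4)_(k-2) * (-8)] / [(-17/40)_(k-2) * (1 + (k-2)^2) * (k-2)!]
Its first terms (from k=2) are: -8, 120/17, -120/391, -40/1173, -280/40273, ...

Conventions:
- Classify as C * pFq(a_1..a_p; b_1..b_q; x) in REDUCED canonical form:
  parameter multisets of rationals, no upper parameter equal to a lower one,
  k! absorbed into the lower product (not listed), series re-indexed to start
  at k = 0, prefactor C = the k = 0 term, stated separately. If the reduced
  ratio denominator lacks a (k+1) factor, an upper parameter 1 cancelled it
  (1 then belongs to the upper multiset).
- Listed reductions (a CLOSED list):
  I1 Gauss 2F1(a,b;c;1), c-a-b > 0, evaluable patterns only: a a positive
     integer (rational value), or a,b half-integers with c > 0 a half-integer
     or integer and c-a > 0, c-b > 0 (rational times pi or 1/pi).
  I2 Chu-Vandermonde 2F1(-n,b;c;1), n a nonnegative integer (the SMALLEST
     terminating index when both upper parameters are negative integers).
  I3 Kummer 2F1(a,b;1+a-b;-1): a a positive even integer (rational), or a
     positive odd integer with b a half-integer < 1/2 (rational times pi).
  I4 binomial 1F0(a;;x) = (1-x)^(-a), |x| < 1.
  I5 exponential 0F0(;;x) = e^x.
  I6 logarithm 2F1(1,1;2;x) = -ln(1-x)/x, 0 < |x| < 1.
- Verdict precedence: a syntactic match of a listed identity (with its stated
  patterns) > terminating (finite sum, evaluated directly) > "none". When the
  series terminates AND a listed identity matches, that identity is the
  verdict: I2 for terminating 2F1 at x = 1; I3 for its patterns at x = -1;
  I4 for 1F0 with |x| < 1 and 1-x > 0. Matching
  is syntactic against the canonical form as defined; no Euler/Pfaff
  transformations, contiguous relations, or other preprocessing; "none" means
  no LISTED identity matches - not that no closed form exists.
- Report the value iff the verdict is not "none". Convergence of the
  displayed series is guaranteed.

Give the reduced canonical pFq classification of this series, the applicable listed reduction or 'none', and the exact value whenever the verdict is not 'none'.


Prefactor -8, argument 1/2: 2F1 with upper {-5/4, -3/5} over lower {-17/40}. Verdict: none - at argument 1/2 the multisets {-5/4, -3/5} ; {-17/40} match no listed identity.

Key step: from the first term -8: the two k-th powers (C = -8) combine into one argument.
Step ratio: r(k) = (1/2) * (k-5/4) (k-3/5) / [(k-17/40) (k+1)] - rational in k, leading ratio (1/2); with t_0 = -8, classification follows.
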